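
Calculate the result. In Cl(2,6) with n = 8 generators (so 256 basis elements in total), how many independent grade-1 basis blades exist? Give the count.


Number of grade-k basis blades in Cl(p,q) with n = p + q is C(n, k).
n = 2 + 6 = 8
C(8, 1) = 8! / (1! * 7!)
= 40320 / (1 * 5040)
= 8


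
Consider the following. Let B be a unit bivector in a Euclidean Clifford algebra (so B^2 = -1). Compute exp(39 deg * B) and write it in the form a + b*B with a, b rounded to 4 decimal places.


For a unit bivector B with B^2 = -1, the exponential series gives
e^(theta*B) = cos(theta) + sin(theta)*B (the GA analogue of Euler's formula).
theta = 39 degrees = 0.680678 rad
cos(39 deg) = 0.7771
sin(39 deg) = 0.6293
exp(theta*B) = 0.7771 + 0.6293*B


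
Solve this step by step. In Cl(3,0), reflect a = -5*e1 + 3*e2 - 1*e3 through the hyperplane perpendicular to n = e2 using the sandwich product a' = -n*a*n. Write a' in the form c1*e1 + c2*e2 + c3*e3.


Reflection formula: a' = -n*a*n, with n = e2 (unit vector, n^2 = 1).
For reflection through hyperplane perp to e2:
The component along e2 flips sign, others stay.
a = (-5, 3, -1)
a' = (-5, -3, -1)
a' = -5*e1 - 3*e2 - 1*e3


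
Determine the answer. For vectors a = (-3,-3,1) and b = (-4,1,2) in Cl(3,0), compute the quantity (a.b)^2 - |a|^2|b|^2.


a . b = (-3)*(-4) + (-3)*1 + 1*2
= 12 + (-3) + 2 = 11
|a|^2 = (-3)^2 + (-3)^2 + 1^2 = 19
|b|^2 = (-4)^2 + 1^2 + 2^2 = 21
(a.b)^2 = 11^2 = 121
|a|^2 * |b|^2 = 19 * 21 = 399
Result = 121 - 399 = -278


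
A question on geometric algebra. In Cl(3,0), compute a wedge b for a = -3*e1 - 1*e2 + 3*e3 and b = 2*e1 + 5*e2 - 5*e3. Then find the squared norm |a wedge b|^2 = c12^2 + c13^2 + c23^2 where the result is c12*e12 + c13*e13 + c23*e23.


a wedge b = (a1*b2 - a2*b1)*e12 + (a1*b3 - a3*b1)*e13 + (a2*b3 - a3*b2)*e23
e12 coeff: (-3)*5 - (-1)*2 = -15 - (-2) = -13
e13 coeff: (-3)*(-5) - 3*2 = 15 - 6 = 9
e23 coeff: (-1)*(-5) - 3*5 = 5 - 15 = -10
|a wedge b|^2 = (-13)^2 + 9^2 + (-10)^2
= 169 + 81 + 100
= 350


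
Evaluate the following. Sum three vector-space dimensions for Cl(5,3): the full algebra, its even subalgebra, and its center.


n = 5 + 3 = 8
Total dim = 2^8 = 256
Even subalgebra dim = 2^7 = 128
n is even, so center dim = 1
Sum = 256 + 128 + 1 = 385


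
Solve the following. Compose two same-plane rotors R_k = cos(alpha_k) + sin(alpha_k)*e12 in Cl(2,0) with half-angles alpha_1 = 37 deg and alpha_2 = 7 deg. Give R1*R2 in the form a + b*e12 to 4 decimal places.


Same-plane rotors commute and their half-angles add:
R1*R2 = cos(a1 + a2) + sin(a1 + a2)*e12.
a1 + a2 = 37 + 7 = 44 deg
cos(44 deg) = 0.7193
sin(44 deg) = 0.6947
R1*R2 = 0.7193 + 0.6947*e12


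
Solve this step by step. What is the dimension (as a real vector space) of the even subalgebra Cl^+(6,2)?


Even subalgebra dimension = 2^(n-1)
n = 6 + 2 = 8
2^(8 - 1) = 2^7 = 128
Verification: sum of C(8,k) for even k = 1 + 28 + 70 + 28 + 1 = 128
Result = 128


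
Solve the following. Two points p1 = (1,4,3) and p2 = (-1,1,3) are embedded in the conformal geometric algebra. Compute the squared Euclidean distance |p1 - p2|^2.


p1 - p2 = (2, 3, 0)
|p1 - p2|^2 = 2^2 + 3^2 + 0^2
= 4 + 9 + 0
= 13


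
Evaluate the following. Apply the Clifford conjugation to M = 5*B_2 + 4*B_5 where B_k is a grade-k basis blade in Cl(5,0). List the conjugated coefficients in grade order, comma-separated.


Clifford conjugate sign for grade k: (-1)^(k(k+1)/2)
Grade 2: (-1)^(2*3/2) = (-1)^3 = -1, coeff 5 -> -5
Grade 5: (-1)^(5*6/2) = (-1)^15 = -1, coeff 4 -> -4
Conjugated coefficients: -5, -4


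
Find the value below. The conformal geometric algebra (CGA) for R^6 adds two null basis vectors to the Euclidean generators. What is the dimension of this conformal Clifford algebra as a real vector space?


The conformal model of R^6 uses Cl(7,1): the 6 Euclidean generators plus two extra orthogonal generators e+ (e+^2 = +1) and e- (e-^2 = -1), from which the null vectors e0, einf are built.
Number of generators m = 6 + 2 = 8.
dim Cl(p,q) = 2^m = 2^8 = 256


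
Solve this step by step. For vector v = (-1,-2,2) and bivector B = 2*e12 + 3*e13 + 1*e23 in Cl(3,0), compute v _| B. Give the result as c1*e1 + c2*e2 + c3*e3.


Left contraction v _| B = <vB>_1 (grade-1 part of the geometric product vB).
Using e1_|e12 = e2, e2_|e12 = -e1, e1_|e13 = e3, e3_|e13 = -e1, e2_|e23 = e3, e3_|e23 = -e2:
e1 coeff: -v2*b12 - v3*b13 = -(-2)*(2) - (2)*(3) = -2
e2 coeff: v1*b12 - v3*b23 = (-1)*(2) - (2)*(1) = -4
e3 coeff: v1*b13 + v2*b23 = (-1)*(3) + (-2)*(1) = -5
v _| B = -2*e1 - 4*e2 - 5*e3


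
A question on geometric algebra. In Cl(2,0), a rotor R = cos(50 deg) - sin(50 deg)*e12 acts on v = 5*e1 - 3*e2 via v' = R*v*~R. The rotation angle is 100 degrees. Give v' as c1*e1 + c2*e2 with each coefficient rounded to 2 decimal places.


Rotor R = cos(50deg) - sin(50deg)*e12
Rotation angle theta = 2 * 50 = 100 degrees
v' = R*v*~R rotates v by theta.
cos(100deg) = -0.1736, sin(100deg) = 0.9848
v'_1 = 5*cos(100deg) - (-3)*sin(100deg)
= 5*(-0.1736) - (-3)*0.9848
= 2.09
v'_2 = 5*sin(100deg) + (-3)*cos(100deg)
= 5*0.9848 + (-3)*(-0.1736)
= 5.44
v' = 2.09*e1 + 5.44*e2


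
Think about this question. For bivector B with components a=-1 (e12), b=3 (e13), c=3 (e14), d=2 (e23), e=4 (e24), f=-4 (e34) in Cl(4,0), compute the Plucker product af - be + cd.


Plucker relation: af - be + cd
a*f = (-1)*(-4) = 4
b*e = 3*4 = 12
c*d = 3*2 = 6
af - be + cd = 4 - 12 + 6
= -2


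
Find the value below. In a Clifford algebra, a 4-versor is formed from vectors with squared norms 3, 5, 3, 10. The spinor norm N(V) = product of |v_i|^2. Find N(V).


Spinor norm N(V) = |v1|^2 * |v2|^2 * ... * |v4|^2
= 3 * 5 * 3 * 10
Running product: 3, 15, 45, 450
N(V) = 450


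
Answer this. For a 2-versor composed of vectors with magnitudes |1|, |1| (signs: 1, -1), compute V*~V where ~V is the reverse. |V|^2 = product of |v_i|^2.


Each vector v_i has |v_i|^2 = s_i^2
Squared scales: 1^2 = 1, (-1)^2 = 1
|V|^2 = 1 * 1
= 1


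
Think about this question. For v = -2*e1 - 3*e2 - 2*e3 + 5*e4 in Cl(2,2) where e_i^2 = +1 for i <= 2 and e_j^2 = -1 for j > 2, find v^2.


v^2 = sum of c_i^2 * e_i^2
Positive signature terms (e_i^2 = +1): (-2)^2 + (-3)^2 = 13
Negative signature terms (e_j^2 = -1): (-2)^2 + 5^2 = 29
v^2 = 13 - 29 = -16


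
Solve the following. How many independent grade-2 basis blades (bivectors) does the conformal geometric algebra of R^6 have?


The conformal model of R^6 uses Cl(7,1) with m = 6 + 2 = 8 generators.
Number of grade-2 blades = C(m, 2) = C(8, 2)
= 8*7/2 = 28


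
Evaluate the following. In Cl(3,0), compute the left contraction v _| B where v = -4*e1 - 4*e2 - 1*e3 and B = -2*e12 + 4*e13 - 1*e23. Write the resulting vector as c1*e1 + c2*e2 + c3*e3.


Left contraction v _| B = <vB>_1 (grade-1 part of the geometric product vB).
Using e1_|e12 = e2, e2_|e12 = -e1, e1_|e13 = e3, e3_|e13 = -e1, e2_|e23 = e3, e3_|e23 = -e2:
e1 coeff: -v2*b12 - v3*b13 = -(-4)*(-2) - (-1)*(4) = -4
e2 coeff: v1*b12 - v3*b23 = (-4)*(-2) - (-1)*(-1) = 7
e3 coeff: v1*b13 + v2*b23 = (-4)*(4) + (-4)*(-1) = -12
v _| B = -4*e1 + 7*e2 - 12*e3


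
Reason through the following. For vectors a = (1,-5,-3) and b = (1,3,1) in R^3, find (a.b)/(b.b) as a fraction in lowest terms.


Projection coefficient = (a . b) / (b . b)
a . b = 1*1 + (-5)*3 + (-3)*1
= 1 + (-15) + (-3) = -17
b . b = 1^2 + 3^2 + 1^2
= 1 + 9 + 1 = 11
Coefficient = -17/11
In lowest terms: -17/11


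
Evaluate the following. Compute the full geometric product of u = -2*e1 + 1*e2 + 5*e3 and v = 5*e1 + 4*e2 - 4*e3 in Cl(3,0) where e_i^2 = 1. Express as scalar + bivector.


In Cl(3,0): e_i^2 = 1, e_ie_j = -e_je_i for i != j.
Scalar part = u . v = (-2)*5 + 1*4 + 5*(-4)
= -10 + 4 + (-20) = -26
e12 coeff = (-2)*4 - 1*5 = -8 - 5 = -13
e13 coeff = (-2)*(-4) - 5*5 = 8 - 25 = -17
e23 coeff = 1*(-4) - 5*4 = -4 - 20 = -24
uv = -26 - 13*e12 - 17*e13 - 24*e23


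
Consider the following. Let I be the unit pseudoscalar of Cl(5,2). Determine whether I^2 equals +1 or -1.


The pseudoscalar I = e1...e_n (product of all n generators) of Cl(p,q) satisfies I^2 = (-1)^(q + n(n-1)/2).
p = 5, q = 2, n = p + q = 7
n(n-1)/2 = 7 * 6 / 2 = 21
Exponent = q + n(n-1)/2 = 2 + 21 = 23
I^2 = (-1)^23 = -1


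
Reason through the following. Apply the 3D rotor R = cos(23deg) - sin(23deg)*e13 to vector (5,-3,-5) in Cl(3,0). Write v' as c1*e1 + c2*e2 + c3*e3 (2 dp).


Rotor R = cos(23deg) - sin(23deg)*e13
Rotation angle theta = 2 * 23 = 46 degrees in the e13 plane (e1 -> e3).
The component perpendicular to the plane (e2) is invariant: v'_2 = v2 = -3.00
cos(46deg) = 0.6947, sin(46deg) = 0.7193
v'_1 = v1*cos(theta) - v3*sin(theta) = 5*0.6947 - (-5)*0.7193 = 7.07
v'_3 = v1*sin(theta) + v3*cos(theta) = 5*0.7193 + (-5)*0.6947 = 0.12
v' = 7.07*e1 - 3.00*e2 + 0.12*e3


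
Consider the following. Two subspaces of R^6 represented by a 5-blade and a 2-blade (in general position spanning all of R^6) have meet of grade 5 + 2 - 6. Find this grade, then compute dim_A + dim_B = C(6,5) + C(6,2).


Meet grade = grade(A) + grade(B) - n
= 5 + 2 - 6 = 1
C(6,5) = 6
C(6,2) = 15
dim_A + dim_B = 6 + 15 = 21


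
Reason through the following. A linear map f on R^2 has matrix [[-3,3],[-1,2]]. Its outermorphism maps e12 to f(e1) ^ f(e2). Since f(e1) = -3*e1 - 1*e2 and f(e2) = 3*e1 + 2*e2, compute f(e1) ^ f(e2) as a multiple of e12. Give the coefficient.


The outermorphism of a linear map f sends e1^e2 to f(e1)^f(e2).
f(e1) = -3*e1 - 1*e2
f(e2) = 3*e1 + 2*e2
f(e1) ^ f(e2) = (-3*e1 - 1*e2) ^ (3*e1 + 2*e2)
= (-3)*2*e12 + (-1)*3*e21
= (-6 - (-3))*e12
= -3*e12
Coefficient = -3


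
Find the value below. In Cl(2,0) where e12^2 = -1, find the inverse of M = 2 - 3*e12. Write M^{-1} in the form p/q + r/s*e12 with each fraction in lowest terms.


M = 2 - 3*e12, where e12^2 = -1.
Since M commutes with its reverse ~M = a - b*e12, M * ~M = a^2 - b^2*e12^2 = a^2 + b^2.
So M^{-1} = ~M / (a^2 + b^2) = (a - b*e12)/(a^2 + b^2).
a^2 + b^2 = 4 + 9 = 13
Scalar part = 2/13 = 2/13
Bivector coeff = 3/13 = 3/13
M^{-1} = 2/13 + 3/13*e12


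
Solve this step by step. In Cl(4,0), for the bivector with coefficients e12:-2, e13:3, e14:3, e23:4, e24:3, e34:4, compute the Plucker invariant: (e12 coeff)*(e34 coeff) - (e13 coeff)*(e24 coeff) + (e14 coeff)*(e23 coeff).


Plucker relation: af - be + cd
a*f = (-2)*4 = -8
b*e = 3*3 = 9
c*d = 3*4 = 12
af - be + cd = -8 - 9 + 12
= -5


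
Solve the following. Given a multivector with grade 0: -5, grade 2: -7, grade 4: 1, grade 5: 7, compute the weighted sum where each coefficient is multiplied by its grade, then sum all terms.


Grade-weighted sum = sum of grade_k * coefficient_k
0*(-5) = 0
2*(-7) = -14
4*1 = 4
5*7 = 35
Total = 0 + (-14) + 4 + 35 = 25


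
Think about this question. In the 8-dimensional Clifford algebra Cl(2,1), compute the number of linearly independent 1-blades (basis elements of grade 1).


Number of grade-k basis blades in Cl(p,q) with n = p + q is C(n, k).
n = 2 + 1 = 3
C(3, 1) = 3! / (1! * 2!)
= 6 / (1 * 2)
= 3


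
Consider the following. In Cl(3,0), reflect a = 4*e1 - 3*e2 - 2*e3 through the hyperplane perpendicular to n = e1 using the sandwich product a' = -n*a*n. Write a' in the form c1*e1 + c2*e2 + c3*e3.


Reflection formula: a' = -n*a*n, with n = e1 (unit vector, n^2 = 1).
For reflection through hyperplane perp to e1:
The component along e1 flips sign, others stay.
a = (4, -3, -2)
a' = (-4, -3, -2)
a' = -4*e1 - 3*e2 - 2*e3


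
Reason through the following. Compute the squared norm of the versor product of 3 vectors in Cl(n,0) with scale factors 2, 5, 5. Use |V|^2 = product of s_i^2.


Each vector v_i has |v_i|^2 = s_i^2
Squared scales: 2^2 = 4, 5^2 = 25, 5^2 = 25
|V|^2 = 4 * 25 * 25
= 2500


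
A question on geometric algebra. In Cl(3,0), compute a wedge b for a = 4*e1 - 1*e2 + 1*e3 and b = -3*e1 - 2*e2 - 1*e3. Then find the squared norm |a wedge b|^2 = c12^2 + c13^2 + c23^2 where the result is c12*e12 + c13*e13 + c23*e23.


a wedge b = (a1*b2 - a2*b1)*e12 + (a1*b3 - a3*b1)*e13 + (a2*b3 - a3*b2)*e23
e12 coeff: 4*(-2) - (-1)*(-3) = -8 - 3 = -11
e13 coeff: 4*(-1) - 1*(-3) = -4 - (-3) = -1
e23 coeff: (-1)*(-1) - 1*(-2) = 1 - (-2) = 3
|a wedge b|^2 = (-11)^2 + (-1)^2 + 3^2
= 121 + 1 + 9
= 131


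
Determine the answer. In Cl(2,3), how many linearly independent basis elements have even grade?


Even subalgebra dimension = 2^(n-1)
n = 2 + 3 = 5
2^(5 - 1) = 2^4 = 16
Verification: sum of C(5,k) for even k = 1 + 10 + 5 = 16
Result = 16


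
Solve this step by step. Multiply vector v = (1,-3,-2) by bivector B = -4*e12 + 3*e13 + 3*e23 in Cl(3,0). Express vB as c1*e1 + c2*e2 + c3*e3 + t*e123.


vB has grade-1 (vector) and grade-3 (trivector) parts: vB = (v _| B) + (v ^ B).
Vector part <vB>_1:
  e1: -v2*b12 - v3*b13 = -(-3)*(-4) - (-2)*(3) = -6
  e2: v1*b12 - v3*b23 = (1)*(-4) - (-2)*(3) = 2
  e3: v1*b13 + v2*b23 = (1)*(3) + (-3)*(3) = -6
Trivector part <vB>_3:
  e123: v1*b23 - v2*b13 + v3*b12 = (1)*(3) - (-3)*(3) + (-2)*(-4) = 20
vB = -6*e1 + 2*e2 - 6*e3 + 20*e123


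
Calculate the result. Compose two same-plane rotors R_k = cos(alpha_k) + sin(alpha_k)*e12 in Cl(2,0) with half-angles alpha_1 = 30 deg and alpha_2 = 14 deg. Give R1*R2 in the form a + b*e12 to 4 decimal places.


Same-plane rotors commute and their half-angles add:
R1*R2 = cos(a1 + a2) + sin(a1 + a2)*e12.
a1 + a2 = 30 + 14 = 44 deg
cos(44 deg) = 0.7193
sin(44 deg) = 0.6947
R1*R2 = 0.7193 + 0.6947*e12


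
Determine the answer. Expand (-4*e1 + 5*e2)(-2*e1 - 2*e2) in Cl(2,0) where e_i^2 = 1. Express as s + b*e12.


Expand: (-4*e1 + 5*e2)(-2*e1 - 2*e2)
= (-4)*(-2)*e1e1 + (-4)*(-2)*e1e2 + 5*(-2)*e2e1 + 5*(-2)*e2e2
Using e1^2 = e2^2 = 1, e2e1 = -e1e2:
Scalar part s = (-4)*(-2) + 5*(-2) = 8 + (-10) = -2
Bivector part b = (-4)*(-2) - 5*(-2) = 8 - (-10) = 18
uv = -2 + 18*e12


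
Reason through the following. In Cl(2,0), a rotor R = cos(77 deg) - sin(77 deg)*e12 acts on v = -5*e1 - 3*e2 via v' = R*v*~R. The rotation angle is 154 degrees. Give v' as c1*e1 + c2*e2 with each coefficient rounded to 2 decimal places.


Rotor R = cos(77deg) - sin(77deg)*e12
Rotation angle theta = 2 * 77 = 154 degrees
v' = R*v*~R rotates v by theta.
cos(154deg) = -0.8988, sin(154deg) = 0.4384
v'_1 = -5*cos(154deg) - (-3)*sin(154deg)
= -5*(-0.8988) - (-3)*0.4384
= 5.81
v'_2 = -5*sin(154deg) + (-3)*cos(154deg)
= -5*0.4384 + (-3)*(-0.8988)
= 0.50
v' = 5.81*e1 + 0.50*e2


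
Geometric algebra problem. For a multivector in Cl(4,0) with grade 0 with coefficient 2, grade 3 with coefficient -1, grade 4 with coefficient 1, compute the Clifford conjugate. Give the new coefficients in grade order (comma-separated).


Clifford conjugate sign for grade k: (-1)^(k(k+1)/2)
Grade 0: (-1)^(0*1/2) = (-1)^0 = 1, coeff 2 -> 2
Grade 3: (-1)^(3*4/2) = (-1)^6 = 1, coeff -1 -> -1
Grade 4: (-1)^(4*5/2) = (-1)^10 = 1, coeff 1 -> 1
Conjugated coefficients: 2, -1, 1


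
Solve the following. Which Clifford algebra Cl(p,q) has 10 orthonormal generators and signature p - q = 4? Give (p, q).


We need p + q = 10 and p - q = 4.
Adding: 2p = 10 + 4 = 14, so p = 7.
Then q = 10 - 7 = 3.
(p, q) = (7, 3)


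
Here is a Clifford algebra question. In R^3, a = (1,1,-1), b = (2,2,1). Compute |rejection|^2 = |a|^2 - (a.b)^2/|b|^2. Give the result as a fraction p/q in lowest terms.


|a|^2 = 1^2 + 1^2 + (-1)^2 = 3
|b|^2 = 2^2 + 2^2 + 1^2 = 9
a . b = 1*2 + 1*2 + (-1)*1 = 3
(a.b)^2 = 3^2 = 9
|rej|^2 = 3 - 9/9
= (27 - 9)/9
= 18/9
In lowest terms: 2/1


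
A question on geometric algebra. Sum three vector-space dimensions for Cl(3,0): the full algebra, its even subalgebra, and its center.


n = 3 + 0 = 3
Total dim = 2^3 = 8
Even subalgebra dim = 2^2 = 4
n is odd, so center dim = 2
Sum = 8 + 4 + 2 = 14


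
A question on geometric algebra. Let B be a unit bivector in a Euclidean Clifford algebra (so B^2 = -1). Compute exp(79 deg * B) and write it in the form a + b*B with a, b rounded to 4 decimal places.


For a unit bivector B with B^2 = -1, the exponential series gives
e^(theta*B) = cos(theta) + sin(theta)*B (the GA analogue of Euler's formula).
theta = 79 degrees = 1.37881 rad
cos(79 deg) = 0.1908
sin(79 deg) = 0.9816
exp(theta*B) = 0.1908 + 0.9816*B


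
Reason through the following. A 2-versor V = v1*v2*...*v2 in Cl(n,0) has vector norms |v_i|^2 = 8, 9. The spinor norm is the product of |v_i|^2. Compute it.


Spinor norm N(V) = |v1|^2 * |v2|^2 * ... * |v2|^2
= 8 * 9
Running product: 8, 72
N(V) = 72


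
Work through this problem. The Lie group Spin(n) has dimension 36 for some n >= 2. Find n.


dim Spin(n) = dim so(n) = n(n-1)/2.
Solve n(n-1)/2 = 36, i.e. n^2 - n - 72 = 0.
Discriminant = 1 + 8*36 = 289
n = (1 + sqrt(289))/2 = (1 + 17)/2 = 9


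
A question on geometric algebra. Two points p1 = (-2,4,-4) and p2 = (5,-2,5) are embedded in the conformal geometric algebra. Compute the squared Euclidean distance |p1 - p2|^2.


p1 - p2 = (-7, 6, -9)
|p1 - p2|^2 = (-7)^2 + 6^2 + (-9)^2
= 49 + 36 + 81
= 166


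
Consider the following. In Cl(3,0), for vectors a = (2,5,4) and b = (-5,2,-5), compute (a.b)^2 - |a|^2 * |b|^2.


a . b = 2*(-5) + 5*2 + 4*(-5)
= -10 + 10 + (-20) = -20
|a|^2 = 2^2 + 5^2 + 4^2 = 45
|b|^2 = (-5)^2 + 2^2 + (-5)^2 = 54
(a.b)^2 = (-20)^2 = 400
|a|^2 * |b|^2 = 45 * 54 = 2430
Result = 400 - 2430 = -2030


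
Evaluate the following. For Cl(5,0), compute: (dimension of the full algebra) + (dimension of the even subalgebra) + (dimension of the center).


n = 5 + 0 = 5
Total dim = 2^5 = 32
Even subalgebra dim = 2^4 = 16
n is odd, so center dim = 2
Sum = 32 + 16 + 2 = 50


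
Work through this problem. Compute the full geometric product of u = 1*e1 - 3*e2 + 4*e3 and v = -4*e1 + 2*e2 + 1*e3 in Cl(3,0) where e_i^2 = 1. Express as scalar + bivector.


In Cl(3,0): e_i^2 = 1, e_ie_j = -e_je_i for i != j.
Scalar part = u . v = 1*(-4) + (-3)*2 + 4*1
= -4 + (-6) + 4 = -6
e12 coeff = 1*2 - (-3)*(-4) = 2 - 12 = -10
e13 coeff = 1*1 - 4*(-4) = 1 - (-16) = 17
e23 coeff = (-3)*1 - 4*2 = -3 - 8 = -11
uv = -6 - 10*e12 + 17*e13 - 11*e23


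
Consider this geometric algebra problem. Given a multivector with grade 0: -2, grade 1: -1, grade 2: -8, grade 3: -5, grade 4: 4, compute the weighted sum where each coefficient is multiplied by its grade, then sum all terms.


Grade-weighted sum = sum of grade_k * coefficient_k
0*(-2) = 0
1*(-1) = -1
2*(-8) = -16
3*(-5) = -15
4*4 = 16
Total = 0 + (-1) + (-16) + (-15) + 16 = -16


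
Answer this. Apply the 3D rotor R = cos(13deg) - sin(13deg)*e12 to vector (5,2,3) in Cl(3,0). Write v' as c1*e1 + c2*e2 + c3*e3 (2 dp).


Rotor R = cos(13deg) - sin(13deg)*e12
Rotation angle theta = 2 * 13 = 26 degrees in the e12 plane (e1 -> e2).
The component perpendicular to the plane (e3) is invariant: v'_3 = v3 = 3.00
cos(26deg) = 0.8988, sin(26deg) = 0.4384
v'_1 = v1*cos(theta) - v2*sin(theta) = 5*0.8988 - 2*0.4384 = 3.62
v'_2 = v1*sin(theta) + v2*cos(theta) = 5*0.4384 + 2*0.8988 = 3.99
v' = 3.62*e1 + 3.99*e2 + 3.00*e3


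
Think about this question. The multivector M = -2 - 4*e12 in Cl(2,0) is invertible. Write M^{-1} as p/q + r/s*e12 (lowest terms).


M = -2 - 4*e12, where e12^2 = -1.
Since M commutes with its reverse ~M = a - b*e12, M * ~M = a^2 - b^2*e12^2 = a^2 + b^2.
So M^{-1} = ~M / (a^2 + b^2) = (a - b*e12)/(a^2 + b^2).
a^2 + b^2 = 4 + 16 = 20
Scalar part = -2/20 = -1/10
Bivector coeff = 4/20 = 1/5
M^{-1} = -1/10 + 1/5*e12


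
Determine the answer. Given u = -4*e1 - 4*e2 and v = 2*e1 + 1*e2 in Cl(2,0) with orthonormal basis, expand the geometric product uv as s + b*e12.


Expand: (-4*e1 - 4*e2)(2*e1 + 1*e2)
= (-4)*2*e1e1 + (-4)*1*e1e2 + (-4)*2*e2e1 + (-4)*1*e2e2
Using e1^2 = e2^2 = 1, e2e1 = -e1e2:
Scalar part s = (-4)*2 + (-4)*1 = -8 + (-4) = -12
Bivector part b = (-4)*1 - (-4)*2 = -4 - (-8) = 4
uv = -12 + 4*e12


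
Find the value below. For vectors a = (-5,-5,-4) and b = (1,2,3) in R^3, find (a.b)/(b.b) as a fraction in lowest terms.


Projection coefficient = (a . b) / (b . b)
a . b = (-5)*1 + (-5)*2 + (-4)*3
= -5 + (-10) + (-12) = -27
b . b = 1^2 + 2^2 + 3^2
= 1 + 4 + 9 = 14
Coefficient = -27/14
In lowest terms: -27/14


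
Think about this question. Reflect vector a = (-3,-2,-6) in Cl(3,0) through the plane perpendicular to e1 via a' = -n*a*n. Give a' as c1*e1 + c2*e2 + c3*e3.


Reflection formula: a' = -n*a*n, with n = e1 (unit vector, n^2 = 1).
For reflection through hyperplane perp to e1:
The component along e1 flips sign, others stay.
a = (-3, -2, -6)
a' = (3, -2, -6)
a' = 3*e1 - 2*e2 - 6*e3


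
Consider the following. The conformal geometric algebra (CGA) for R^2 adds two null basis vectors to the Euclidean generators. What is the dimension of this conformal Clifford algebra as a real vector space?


The conformal model of R^2 uses Cl(3,1): the 2 Euclidean generators plus two extra orthogonal generators e+ (e+^2 = +1) and e- (e-^2 = -1), from which the null vectors e0, einf are built.
Number of generators m = 2 + 2 = 4.
dim Cl(p,q) = 2^m = 2^4 = 16


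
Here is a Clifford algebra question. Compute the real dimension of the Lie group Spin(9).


Spin(n) double-covers SO(n); both have Lie algebra so(n) of dimension n(n-1)/2.
n = 9
n(n-1) = 9 * 8 = 72
dim Spin(9) = 72/2 = 36


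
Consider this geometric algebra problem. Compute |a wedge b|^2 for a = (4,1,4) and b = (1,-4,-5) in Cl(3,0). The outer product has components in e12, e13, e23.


a wedge b = (a1*b2 - a2*b1)*e12 + (a1*b3 - a3*b1)*e13 + (a2*b3 - a3*b2)*e23
e12 coeff: 4*(-4) - 1*1 = -16 - 1 = -17
e13 coeff: 4*(-5) - 4*1 = -20 - 4 = -24
e23 coeff: 1*(-5) - 4*(-4) = -5 - (-16) = 11
|a wedge b|^2 = (-17)^2 + (-24)^2 + 11^2
= 289 + 576 + 121
= 986


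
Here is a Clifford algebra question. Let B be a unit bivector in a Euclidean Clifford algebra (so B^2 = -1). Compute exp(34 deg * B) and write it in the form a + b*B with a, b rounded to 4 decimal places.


For a unit bivector B with B^2 = -1, the exponential series gives
e^(theta*B) = cos(theta) + sin(theta)*B (the GA analogue of Euler's formula).
theta = 34 degrees = 0.593412 rad
cos(34 deg) = 0.8290
sin(34 deg) = 0.5592
exp(theta*B) = 0.8290 + 0.5592*B


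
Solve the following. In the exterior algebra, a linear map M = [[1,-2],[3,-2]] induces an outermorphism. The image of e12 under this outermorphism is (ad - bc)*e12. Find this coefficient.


The outermorphism of a linear map f sends e1^e2 to f(e1)^f(e2).
f(e1) = 1*e1 + 3*e2
f(e2) = -2*e1 - 2*e2
f(e1) ^ f(e2) = (1*e1 + 3*e2) ^ (-2*e1 - 2*e2)
= 1*(-2)*e12 + 3*(-2)*e21
= (-2 - (-6))*e12
= 4*e12
Coefficient = 4


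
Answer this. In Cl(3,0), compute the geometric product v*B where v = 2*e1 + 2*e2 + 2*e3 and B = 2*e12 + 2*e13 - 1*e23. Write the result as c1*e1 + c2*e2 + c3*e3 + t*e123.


vB has grade-1 (vector) and grade-3 (trivector) parts: vB = (v _| B) + (v ^ B).
Vector part <vB>_1:
  e1: -v2*b12 - v3*b13 = -(2)*(2) - (2)*(2) = -8
  e2: v1*b12 - v3*b23 = (2)*(2) - (2)*(-1) = 6
  e3: v1*b13 + v2*b23 = (2)*(2) + (2)*(-1) = 2
Trivector part <vB>_3:
  e123: v1*b23 - v2*b13 + v3*b12 = (2)*(-1) - (2)*(2) + (2)*(2) = -2
vB = -8*e1 + 6*e2 + 2*e3 - 2*e123


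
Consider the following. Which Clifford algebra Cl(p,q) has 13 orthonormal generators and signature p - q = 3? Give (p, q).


We need p + q = 13 and p - q = 3.
Adding: 2p = 13 + 3 = 16, so p = 8.
Then q = 13 - 8 = 5.
(p, q) = (8, 5)


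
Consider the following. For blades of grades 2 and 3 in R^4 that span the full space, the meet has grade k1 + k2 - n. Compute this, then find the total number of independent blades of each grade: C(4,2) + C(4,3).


Meet grade = grade(A) + grade(B) - n
= 2 + 3 - 4 = 1
C(4,2) = 6
C(4,3) = 4
dim_A + dim_B = 6 + 4 = 10


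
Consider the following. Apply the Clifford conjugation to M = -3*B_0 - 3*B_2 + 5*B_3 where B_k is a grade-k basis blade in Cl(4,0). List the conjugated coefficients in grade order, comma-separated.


Clifford conjugate sign for grade k: (-1)^(k(k+1)/2)
Grade 0: (-1)^(0*1/2) = (-1)^0 = 1, coeff -3 -> -3
Grade 2: (-1)^(2*3/2) = (-1)^3 = -1, coeff -3 -> 3
Grade 3: (-1)^(3*4/2) = (-1)^6 = 1, coeff 5 -> 5
Conjugated coefficients: -3, 3, 5


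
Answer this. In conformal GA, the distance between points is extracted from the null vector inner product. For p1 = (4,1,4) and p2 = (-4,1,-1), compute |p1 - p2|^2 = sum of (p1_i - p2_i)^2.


p1 - p2 = (8, 0, 5)
|p1 - p2|^2 = 8^2 + 0^2 + 5^2
= 64 + 0 + 25
= 89


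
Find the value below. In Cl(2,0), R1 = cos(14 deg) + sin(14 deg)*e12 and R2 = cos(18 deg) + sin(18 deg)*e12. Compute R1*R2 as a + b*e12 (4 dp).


Same-plane rotors commute and their half-angles add:
R1*R2 = cos(a1 + a2) + sin(a1 + a2)*e12.
a1 + a2 = 14 + 18 = 32 deg
cos(32 deg) = 0.8480
sin(32 deg) = 0.5299
R1*R2 = 0.8480 + 0.5299*e12


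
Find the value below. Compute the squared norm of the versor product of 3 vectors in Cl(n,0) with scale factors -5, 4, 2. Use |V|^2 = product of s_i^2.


Each vector v_i has |v_i|^2 = s_i^2
Squared scales: (-5)^2 = 25, 4^2 = 16, 2^2 = 4
|V|^2 = 25 * 16 * 4
= 1600


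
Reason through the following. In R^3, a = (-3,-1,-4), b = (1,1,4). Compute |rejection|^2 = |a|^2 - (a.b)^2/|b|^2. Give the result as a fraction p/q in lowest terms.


|a|^2 = (-3)^2 + (-1)^2 + (-4)^2 = 26
|b|^2 = 1^2 + 1^2 + 4^2 = 18
a . b = (-3)*1 + (-1)*1 + (-4)*4 = -20
(a.b)^2 = (-20)^2 = 400
|rej|^2 = 26 - 400/18
= (468 - 400)/18
= 68/18
In lowest terms: 34/9


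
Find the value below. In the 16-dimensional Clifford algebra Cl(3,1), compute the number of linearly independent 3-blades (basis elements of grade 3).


Number of grade-k basis blades in Cl(p,q) with n = p + q is C(n, k).
n = 3 + 1 = 4
C(4, 3) = 4! / (3! * 1!)
= 24 / (6 * 1)
= 4


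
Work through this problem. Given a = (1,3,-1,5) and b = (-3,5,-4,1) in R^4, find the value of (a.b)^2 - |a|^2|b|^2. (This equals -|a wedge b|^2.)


a . b = 1*(-3) + 3*5 + (-1)*(-4) + 5*1
= -3 + 15 + 4 + 5 = 21
|a|^2 = 1^2 + 3^2 + (-1)^2 + 5^2 = 36
|b|^2 = (-3)^2 + 5^2 + (-4)^2 + 1^2 = 51
(a.b)^2 = 21^2 = 441
|a|^2 * |b|^2 = 36 * 51 = 1836
Result = 441 - 1836 = -1395


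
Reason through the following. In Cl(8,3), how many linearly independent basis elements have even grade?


Even subalgebra dimension = 2^(n-1)
n = 8 + 3 = 11
2^(11 - 1) = 2^10 = 1024
Verification: sum of C(11,k) for even k = 1 + 55 + 330 + 462 + 165 + 11 = 1024
Result = 1024


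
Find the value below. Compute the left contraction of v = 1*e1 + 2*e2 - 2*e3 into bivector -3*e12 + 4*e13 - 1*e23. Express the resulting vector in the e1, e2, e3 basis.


Left contraction v _| B = <vB>_1 (grade-1 part of the geometric product vB).
Using e1_|e12 = e2, e2_|e12 = -e1, e1_|e13 = e3, e3_|e13 = -e1, e2_|e23 = e3, e3_|e23 = -e2:
e1 coeff: -v2*b12 - v3*b13 = -(2)*(-3) - (-2)*(4) = 14
e2 coeff: v1*b12 - v3*b23 = (1)*(-3) - (-2)*(-1) = -5
e3 coeff: v1*b13 + v2*b23 = (1)*(4) + (2)*(-1) = 2
v _| B = 14*e1 - 5*e2 + 2*e3


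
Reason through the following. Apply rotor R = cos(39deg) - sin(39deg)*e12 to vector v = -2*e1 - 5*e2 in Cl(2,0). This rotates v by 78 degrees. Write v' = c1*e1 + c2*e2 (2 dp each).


Rotor R = cos(39deg) - sin(39deg)*e12
Rotation angle theta = 2 * 39 = 78 degrees
v' = R*v*~R rotates v by theta.
cos(78deg) = 0.2079, sin(78deg) = 0.9781
v'_1 = -2*cos(78deg) - (-5)*sin(78deg)
= -2*0.2079 - (-5)*0.9781
= 4.47
v'_2 = -2*sin(78deg) + (-5)*cos(78deg)
= -2*0.9781 + (-5)*0.2079
= -3.00
v' = 4.47*e1 - 3.00*e2


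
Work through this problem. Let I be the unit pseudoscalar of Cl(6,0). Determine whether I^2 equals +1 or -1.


The pseudoscalar I = e1...e_n (product of all n generators) of Cl(p,q) satisfies I^2 = (-1)^(q + n(n-1)/2).
p = 6, q = 0, n = p + q = 6
n(n-1)/2 = 6 * 5 / 2 = 15
Exponent = q + n(n-1)/2 = 0 + 15 = 15
I^2 = (-1)^15 = -1


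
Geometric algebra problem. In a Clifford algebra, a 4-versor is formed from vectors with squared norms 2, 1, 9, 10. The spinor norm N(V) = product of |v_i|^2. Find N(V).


Spinor norm N(V) = |v1|^2 * |v2|^2 * ... * |v4|^2
= 2 * 1 * 9 * 10
Running product: 2, 2, 18, 180
N(V) = 180


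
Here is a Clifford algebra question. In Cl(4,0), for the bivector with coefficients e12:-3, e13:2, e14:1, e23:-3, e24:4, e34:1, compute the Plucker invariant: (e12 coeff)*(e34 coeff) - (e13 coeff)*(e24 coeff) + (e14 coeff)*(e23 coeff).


Plucker relation: af - be + cd
a*f = (-3)*1 = -3
b*e = 2*4 = 8
c*d = 1*(-3) = -3
af - be + cd = -3 - 8 + (-3)
= -14


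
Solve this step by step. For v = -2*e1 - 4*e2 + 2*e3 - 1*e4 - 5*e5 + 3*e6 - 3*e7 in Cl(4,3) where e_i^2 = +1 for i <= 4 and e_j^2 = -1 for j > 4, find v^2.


v^2 = sum of c_i^2 * e_i^2
Positive signature terms (e_i^2 = +1): (-2)^2 + (-4)^2 + 2^2 + (-1)^2 = 25
Negative signature terms (e_j^2 = -1): (-5)^2 + 3^2 + (-3)^2 = 43
v^2 = 25 - 43 = -18


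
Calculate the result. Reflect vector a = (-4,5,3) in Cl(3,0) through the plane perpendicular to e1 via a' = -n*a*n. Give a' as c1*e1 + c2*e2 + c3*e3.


Reflection formula: a' = -n*a*n, with n = e1 (unit vector, n^2 = 1).
For reflection through hyperplane perp to e1:
The component along e1 flips sign, others stay.
a = (-4, 5, 3)
a' = (4, 5, 3)
a' = 4*e1 + 5*e2 + 3*e3


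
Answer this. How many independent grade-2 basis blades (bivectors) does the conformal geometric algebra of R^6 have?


The conformal model of R^6 uses Cl(7,1) with m = 6 + 2 = 8 generators.
Number of grade-2 blades = C(m, 2) = C(8, 2)
= 8*7/2 = 28


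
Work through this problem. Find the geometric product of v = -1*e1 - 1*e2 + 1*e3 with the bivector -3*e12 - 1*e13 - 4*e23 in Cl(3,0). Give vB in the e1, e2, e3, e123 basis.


vB has grade-1 (vector) and grade-3 (trivector) parts: vB = (v _| B) + (v ^ B).
Vector part <vB>_1:
  e1: -v2*b12 - v3*b13 = -(-1)*(-3) - (1)*(-1) = -2
  e2: v1*b12 - v3*b23 = (-1)*(-3) - (1)*(-4) = 7
  e3: v1*b13 + v2*b23 = (-1)*(-1) + (-1)*(-4) = 5
Trivector part <vB>_3:
  e123: v1*b23 - v2*b13 + v3*b12 = (-1)*(-4) - (-1)*(-1) + (1)*(-3) = 0
vB = -2*e1 + 7*e2 + 5*e3 + 0*e123


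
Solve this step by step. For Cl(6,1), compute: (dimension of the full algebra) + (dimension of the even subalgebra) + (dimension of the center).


n = 6 + 1 = 7
Total dim = 2^7 = 128
Even subalgebra dim = 2^6 = 64
n is odd, so center dim = 2
Sum = 128 + 64 + 2 = 194


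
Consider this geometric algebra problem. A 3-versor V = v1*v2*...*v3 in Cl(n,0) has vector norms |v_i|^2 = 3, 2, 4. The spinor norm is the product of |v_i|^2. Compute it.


Spinor norm N(V) = |v1|^2 * |v2|^2 * ... * |v3|^2
= 3 * 2 * 4
Running product: 3, 6, 24
N(V) = 24


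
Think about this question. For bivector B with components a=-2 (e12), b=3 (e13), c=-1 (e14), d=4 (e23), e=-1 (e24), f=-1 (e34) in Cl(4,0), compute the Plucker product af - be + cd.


Plucker relation: af - be + cd
a*f = (-2)*(-1) = 2
b*e = 3*(-1) = -3
c*d = (-1)*4 = -4
af - be + cd = 2 - (-3) + (-4)
= 1


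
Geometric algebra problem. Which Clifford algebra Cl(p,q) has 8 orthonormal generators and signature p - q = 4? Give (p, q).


We need p + q = 8 and p - q = 4.
Adding: 2p = 8 + 4 = 12, so p = 6.
Then q = 8 - 6 = 2.
(p, q) = (6, 2)


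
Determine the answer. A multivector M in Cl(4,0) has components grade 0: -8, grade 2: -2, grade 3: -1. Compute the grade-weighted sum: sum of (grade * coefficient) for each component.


Grade-weighted sum = sum of grade_k * coefficient_k
0*(-8) = 0
2*(-2) = -4
3*(-1) = -3
Total = 0 + (-4) + (-3) = -7


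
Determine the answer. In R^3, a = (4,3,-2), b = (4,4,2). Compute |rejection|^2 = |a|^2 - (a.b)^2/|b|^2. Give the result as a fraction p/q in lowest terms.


|a|^2 = 4^2 + 3^2 + (-2)^2 = 29
|b|^2 = 4^2 + 4^2 + 2^2 = 36
a . b = 4*4 + 3*4 + (-2)*2 = 24
(a.b)^2 = 24^2 = 576
|rej|^2 = 29 - 576/36
= (1044 - 576)/36
= 468/36
In lowest terms: 13/1


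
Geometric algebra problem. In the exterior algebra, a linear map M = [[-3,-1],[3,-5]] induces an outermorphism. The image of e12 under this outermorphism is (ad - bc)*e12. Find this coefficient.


The outermorphism of a linear map f sends e1^e2 to f(e1)^f(e2).
f(e1) = -3*e1 + 3*e2
f(e2) = -1*e1 - 5*e2
f(e1) ^ f(e2) = (-3*e1 + 3*e2) ^ (-1*e1 - 5*e2)
= (-3)*(-5)*e12 + 3*(-1)*e21
= (15 - (-3))*e12
= 18*e12
Coefficient = 18


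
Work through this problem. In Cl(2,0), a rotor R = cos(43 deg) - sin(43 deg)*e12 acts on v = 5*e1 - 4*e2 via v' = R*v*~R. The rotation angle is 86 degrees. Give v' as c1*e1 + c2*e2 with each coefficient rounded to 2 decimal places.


Rotor R = cos(43deg) - sin(43deg)*e12
Rotation angle theta = 2 * 43 = 86 degrees
v' = R*v*~R rotates v by theta.
cos(86deg) = 0.0698, sin(86deg) = 0.9976
v'_1 = 5*cos(86deg) - (-4)*sin(86deg)
= 5*0.0698 - (-4)*0.9976
= 4.34
v'_2 = 5*sin(86deg) + (-4)*cos(86deg)
= 5*0.9976 + (-4)*0.0698
= 4.71
v' = 4.34*e1 + 4.71*e2


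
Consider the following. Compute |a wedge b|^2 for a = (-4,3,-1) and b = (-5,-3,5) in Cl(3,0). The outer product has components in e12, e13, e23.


a wedge b = (a1*b2 - a2*b1)*e12 + (a1*b3 - a3*b1)*e13 + (a2*b3 - a3*b2)*e23
e12 coeff: (-4)*(-3) - 3*(-5) = 12 - (-15) = 27
e13 coeff: (-4)*5 - (-1)*(-5) = -20 - 5 = -25
e23 coeff: 3*5 - (-1)*(-3) = 15 - 3 = 12
|a wedge b|^2 = 27^2 + (-25)^2 + 12^2
= 729 + 625 + 144
= 1498


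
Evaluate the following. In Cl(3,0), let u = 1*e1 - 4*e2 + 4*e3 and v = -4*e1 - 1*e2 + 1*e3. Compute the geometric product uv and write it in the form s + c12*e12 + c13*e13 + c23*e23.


In Cl(3,0): e_i^2 = 1, e_ie_j = -e_je_i for i != j.
Scalar part = u . v = 1*(-4) + (-4)*(-1) + 4*1
= -4 + 4 + 4 = 4
e12 coeff = 1*(-1) - (-4)*(-4) = -1 - 16 = -17
e13 coeff = 1*1 - 4*(-4) = 1 - (-16) = 17
e23 coeff = (-4)*1 - 4*(-1) = -4 - (-4) = 0
uv = 4 - 17*e12 + 17*e13 + 0*e23


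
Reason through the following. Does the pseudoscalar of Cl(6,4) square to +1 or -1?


The pseudoscalar I = e1...e_n (product of all n generators) of Cl(p,q) satisfies I^2 = (-1)^(q + n(n-1)/2).
p = 6, q = 4, n = p + q = 10
n(n-1)/2 = 10 * 9 / 2 = 45
Exponent = q + n(n-1)/2 = 4 + 45 = 49
I^2 = (-1)^49 = -1


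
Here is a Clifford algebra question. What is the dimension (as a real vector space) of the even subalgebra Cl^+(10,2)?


Even subalgebra dimension = 2^(n-1)
n = 10 + 2 = 12
2^(12 - 1) = 2^11 = 2048
Verification: sum of C(12,k) for even k = 1 + 66 + 495 + 924 + 495 + 66 + 1 = 2048
Result = 2048


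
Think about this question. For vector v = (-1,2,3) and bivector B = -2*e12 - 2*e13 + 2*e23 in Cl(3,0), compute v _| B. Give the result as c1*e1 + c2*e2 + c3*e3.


Left contraction v _| B = <vB>_1 (grade-1 part of the geometric product vB).
Using e1_|e12 = e2, e2_|e12 = -e1, e1_|e13 = e3, e3_|e13 = -e1, e2_|e23 = e3, e3_|e23 = -e2:
e1 coeff: -v2*b12 - v3*b13 = -(2)*(-2) - (3)*(-2) = 10
e2 coeff: v1*b12 - v3*b23 = (-1)*(-2) - (3)*(2) = -4
e3 coeff: v1*b13 + v2*b23 = (-1)*(-2) + (2)*(2) = 6
v _| B = 10*e1 - 4*e2 + 6*e3


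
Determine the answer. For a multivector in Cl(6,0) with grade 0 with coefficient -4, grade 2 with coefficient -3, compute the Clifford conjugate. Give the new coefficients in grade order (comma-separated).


Clifford conjugate sign for grade k: (-1)^(k(k+1)/2)
Grade 0: (-1)^(0*1/2) = (-1)^0 = 1, coeff -4 -> -4
Grade 2: (-1)^(2*3/2) = (-1)^3 = -1, coeff -3 -> 3
Conjugated coefficients: -4, 3


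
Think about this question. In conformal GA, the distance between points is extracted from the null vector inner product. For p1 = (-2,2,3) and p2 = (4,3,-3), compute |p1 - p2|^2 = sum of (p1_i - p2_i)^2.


p1 - p2 = (-6, -1, 6)
|p1 - p2|^2 = (-6)^2 + (-1)^2 + 6^2
= 36 + 1 + 36
= 73


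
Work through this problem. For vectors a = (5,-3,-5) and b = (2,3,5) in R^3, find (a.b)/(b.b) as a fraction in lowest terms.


Projection coefficient = (a . b) / (b . b)
a . b = 5*2 + (-3)*3 + (-5)*5
= 10 + (-9) + (-25) = -24
b . b = 2^2 + 3^2 + 5^2
= 4 + 9 + 25 = 38
Coefficient = -24/38
In lowest terms: -12/19


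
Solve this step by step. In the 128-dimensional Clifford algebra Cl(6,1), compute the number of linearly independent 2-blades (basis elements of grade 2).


Number of grade-k basis blades in Cl(p,q) with n = p + q is C(n, k).
n = 6 + 1 = 7
C(7, 2) = 7! / (2! * 5!)
= 5040 / (2 * 120)
= 21


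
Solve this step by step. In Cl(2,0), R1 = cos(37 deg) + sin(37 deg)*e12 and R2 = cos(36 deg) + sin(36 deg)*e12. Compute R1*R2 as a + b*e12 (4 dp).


Same-plane rotors commute and their half-angles add:
R1*R2 = cos(a1 + a2) + sin(a1 + a2)*e12.
a1 + a2 = 37 + 36 = 73 deg
cos(73 deg) = 0.2924
sin(73 deg) = 0.9563
R1*R2 = 0.2924 + 0.9563*e12


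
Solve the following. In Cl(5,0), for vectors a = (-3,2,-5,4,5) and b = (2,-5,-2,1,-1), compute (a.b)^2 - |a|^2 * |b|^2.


a . b = (-3)*2 + 2*(-5) + (-5)*(-2) + 4*1 + 5*(-1)
= -6 + (-10) + 10 + 4 + (-5) = -7
|a|^2 = (-3)^2 + 2^2 + (-5)^2 + 4^2 + 5^2 = 79
|b|^2 = 2^2 + (-5)^2 + (-2)^2 + 1^2 + (-1)^2 = 35
(a.b)^2 = (-7)^2 = 49
|a|^2 * |b|^2 = 79 * 35 = 2765
Result = 49 - 2765 = -2716


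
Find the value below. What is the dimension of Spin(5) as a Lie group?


Spin(n) double-covers SO(n); both have Lie algebra so(n) of dimension n(n-1)/2.
n = 5
n(n-1) = 5 * 4 = 20
dim Spin(5) = 20/2 = 10


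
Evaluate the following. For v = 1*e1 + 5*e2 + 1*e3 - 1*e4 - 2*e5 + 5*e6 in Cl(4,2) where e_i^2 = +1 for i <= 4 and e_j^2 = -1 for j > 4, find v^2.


v^2 = sum of c_i^2 * e_i^2
Positive signature terms (e_i^2 = +1): 1^2 + 5^2 + 1^2 + (-1)^2 = 28
Negative signature terms (e_j^2 = -1): (-2)^2 + 5^2 = 29
v^2 = 28 - 29 = -1


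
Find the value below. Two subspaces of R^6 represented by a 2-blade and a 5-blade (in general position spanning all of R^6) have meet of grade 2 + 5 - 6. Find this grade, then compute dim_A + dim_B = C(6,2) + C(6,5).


Meet grade = grade(A) + grade(B) - n
= 2 + 5 - 6 = 1
C(6,2) = 15
C(6,5) = 6
dim_A + dim_B = 15 + 6 = 21


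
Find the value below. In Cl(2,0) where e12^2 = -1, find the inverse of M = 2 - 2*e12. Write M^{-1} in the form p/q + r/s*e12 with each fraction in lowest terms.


M = 2 - 2*e12, where e12^2 = -1.
Since M commutes with its reverse ~M = a - b*e12, M * ~M = a^2 - b^2*e12^2 = a^2 + b^2.
So M^{-1} = ~M / (a^2 + b^2) = (a - b*e12)/(a^2 + b^2).
a^2 + b^2 = 4 + 4 = 8
Scalar part = 2/8 = 1/4
Bivector coeff = 2/8 = 1/4
M^{-1} = 1/4 + 1/4*e12


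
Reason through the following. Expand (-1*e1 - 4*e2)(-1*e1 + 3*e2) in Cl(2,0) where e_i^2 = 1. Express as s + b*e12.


Expand: (-1*e1 - 4*e2)(-1*e1 + 3*e2)
= (-1)*(-1)*e1e1 + (-1)*3*e1e2 + (-4)*(-1)*e2e1 + (-4)*3*e2e2
Using e1^2 = e2^2 = 1, e2e1 = -e1e2:
Scalar part s = (-1)*(-1) + (-4)*3 = 1 + (-12) = -11
Bivector part b = (-1)*3 - (-4)*(-1) = -3 - 4 = -7
uv = -11 - 7*e12


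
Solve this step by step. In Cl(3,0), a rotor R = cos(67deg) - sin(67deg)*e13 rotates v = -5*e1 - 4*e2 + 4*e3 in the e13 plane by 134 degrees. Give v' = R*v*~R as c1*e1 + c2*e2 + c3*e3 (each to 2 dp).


Rotor R = cos(67deg) - sin(67deg)*e13
Rotation angle theta = 2 * 67 = 134 degrees in the e13 plane (e1 -> e3).
The component perpendicular to the plane (e2) is invariant: v'_2 = v2 = -4.00
cos(134deg) = -0.6947, sin(134deg) = 0.7193
v'_1 = v1*cos(theta) - v3*sin(theta) = -5*(-0.6947) - 4*0.7193 = 0.60
v'_3 = v1*sin(theta) + v3*cos(theta) = -5*0.7193 + 4*(-0.6947) = -6.38
v' = 0.60*e1 - 4.00*e2 - 6.38*e3


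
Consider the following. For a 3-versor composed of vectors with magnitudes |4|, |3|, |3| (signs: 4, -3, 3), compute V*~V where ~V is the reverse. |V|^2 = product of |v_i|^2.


Each vector v_i has |v_i|^2 = s_i^2
Squared scales: 4^2 = 16, (-3)^2 = 9, 3^2 = 9
|V|^2 = 16 * 9 * 9
= 1296


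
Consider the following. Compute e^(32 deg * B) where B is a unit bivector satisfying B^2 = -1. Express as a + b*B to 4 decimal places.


For a unit bivector B with B^2 = -1, the exponential series gives
e^(theta*B) = cos(theta) + sin(theta)*B (the GA analogue of Euler's formula).
theta = 32 degrees = 0.558505 rad
cos(32 deg) = 0.8480
sin(32 deg) = 0.5299
exp(theta*B) = 0.8480 + 0.5299*B


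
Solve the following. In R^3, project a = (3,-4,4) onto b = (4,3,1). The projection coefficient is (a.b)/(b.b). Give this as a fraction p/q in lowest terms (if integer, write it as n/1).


Projection coefficient = (a . b) / (b . b)
a . b = 3*4 + (-4)*3 + 4*1
= 12 + (-12) + 4 = 4
b . b = 4^2 + 3^2 + 1^2
= 16 + 9 + 1 = 26
Coefficient = 4/26
In lowest terms: 2/13
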